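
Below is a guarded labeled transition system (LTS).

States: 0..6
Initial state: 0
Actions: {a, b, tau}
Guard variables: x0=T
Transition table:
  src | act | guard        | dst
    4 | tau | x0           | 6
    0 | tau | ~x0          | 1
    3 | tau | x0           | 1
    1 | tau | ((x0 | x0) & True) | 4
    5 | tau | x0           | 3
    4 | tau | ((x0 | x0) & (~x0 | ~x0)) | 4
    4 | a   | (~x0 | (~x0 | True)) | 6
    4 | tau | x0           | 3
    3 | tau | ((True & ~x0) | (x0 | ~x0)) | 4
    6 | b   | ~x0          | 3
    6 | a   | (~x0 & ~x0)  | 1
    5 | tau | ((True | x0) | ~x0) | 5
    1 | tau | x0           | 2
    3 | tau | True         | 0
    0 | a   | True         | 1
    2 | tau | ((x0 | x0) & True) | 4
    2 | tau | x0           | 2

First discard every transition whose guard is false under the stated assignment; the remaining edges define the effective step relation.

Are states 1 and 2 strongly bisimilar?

Answer: BISIMILAR

Working:
Compute ~ classes (split until stable):
  π0 = {{0,1,2,3,4,5,6}}
  π1 = {{0},{1,2,3,5},{4},{6}}
  π2 = {{0},{1,2},{3},{4},{5},{6}}
6 equivalence class(es) (converged in 3)
[1]={1,2}  [2]={1,2}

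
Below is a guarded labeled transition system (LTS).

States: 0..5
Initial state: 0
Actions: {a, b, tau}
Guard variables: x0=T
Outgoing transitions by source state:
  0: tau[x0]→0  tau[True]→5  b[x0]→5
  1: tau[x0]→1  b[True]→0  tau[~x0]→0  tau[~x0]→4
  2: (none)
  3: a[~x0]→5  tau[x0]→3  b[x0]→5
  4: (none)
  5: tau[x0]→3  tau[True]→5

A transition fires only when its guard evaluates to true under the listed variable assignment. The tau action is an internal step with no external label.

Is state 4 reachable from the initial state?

Answer: UNREACHABLE

Trace:
Guard filter leaves 9 enabled edge(s).
Layer 0: {0}
Layer 1: {5}  now seen {0,5}
Layer 2: {3}  now seen {0,3,5}
Reach set: {0,3,5}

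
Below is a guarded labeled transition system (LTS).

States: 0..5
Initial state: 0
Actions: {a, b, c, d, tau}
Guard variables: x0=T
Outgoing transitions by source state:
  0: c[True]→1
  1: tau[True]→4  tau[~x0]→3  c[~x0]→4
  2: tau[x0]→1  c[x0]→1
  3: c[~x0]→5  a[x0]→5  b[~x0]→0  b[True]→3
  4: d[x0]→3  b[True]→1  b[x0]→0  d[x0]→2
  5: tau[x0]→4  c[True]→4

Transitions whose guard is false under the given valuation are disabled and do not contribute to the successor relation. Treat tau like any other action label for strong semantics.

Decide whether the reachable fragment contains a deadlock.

Answer: DEADLOCK-FREE

Analysis:
Reachable = {0,1,2,3,4,5}
  0: c→1  [1 out]
  1: tau→4  [1 out]
  2: c→1  tau→1  [2 out]
  3: a→5  b→3  [2 out]
  4: b→0  b→1  d→2  d→3  [4 out]
  5: c→4  tau→4  [2 out]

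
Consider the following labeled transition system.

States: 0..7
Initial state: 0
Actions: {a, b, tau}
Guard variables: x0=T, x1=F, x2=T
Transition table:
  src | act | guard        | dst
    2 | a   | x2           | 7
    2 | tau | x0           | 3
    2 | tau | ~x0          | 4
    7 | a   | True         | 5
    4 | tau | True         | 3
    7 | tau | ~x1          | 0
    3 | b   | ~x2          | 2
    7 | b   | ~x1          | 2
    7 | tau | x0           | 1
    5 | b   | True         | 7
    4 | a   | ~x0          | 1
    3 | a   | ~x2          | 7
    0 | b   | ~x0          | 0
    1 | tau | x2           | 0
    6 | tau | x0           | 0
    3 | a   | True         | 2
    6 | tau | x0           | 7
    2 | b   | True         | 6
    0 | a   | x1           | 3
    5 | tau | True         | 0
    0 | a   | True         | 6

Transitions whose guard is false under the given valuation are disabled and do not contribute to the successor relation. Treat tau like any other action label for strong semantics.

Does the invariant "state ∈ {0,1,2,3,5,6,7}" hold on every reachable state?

Answer: INVARIANT HOLDS

Trace:
Inv-set: {0,1,2,3,5,6,7}
R = {0,1,2,3,5,6,7}
  0: ✓
  1: ✓
  2: ✓
  3: ✓
  5: ✓
  6: ✓
  7: ✓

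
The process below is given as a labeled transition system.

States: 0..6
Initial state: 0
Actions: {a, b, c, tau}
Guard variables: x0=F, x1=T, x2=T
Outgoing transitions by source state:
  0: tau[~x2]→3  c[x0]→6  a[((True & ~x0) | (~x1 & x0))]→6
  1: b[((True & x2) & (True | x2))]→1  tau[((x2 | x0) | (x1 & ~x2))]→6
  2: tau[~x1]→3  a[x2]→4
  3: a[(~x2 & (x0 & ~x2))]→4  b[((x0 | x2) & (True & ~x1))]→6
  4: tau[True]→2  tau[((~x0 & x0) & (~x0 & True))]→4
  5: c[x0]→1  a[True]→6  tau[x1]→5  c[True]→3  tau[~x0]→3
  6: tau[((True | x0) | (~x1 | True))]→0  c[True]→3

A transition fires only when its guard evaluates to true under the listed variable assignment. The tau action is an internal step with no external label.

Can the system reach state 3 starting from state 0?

Answer: REACHABLE

Working:
11 transition(s) survive guard evaluation.
Layer 0: {0}
Layer 1: {6}  cumulative {0,6}
Layer 2: {3}  cumulative {0,3,6}
Reach set: {0,3,6}
witness 3: a·c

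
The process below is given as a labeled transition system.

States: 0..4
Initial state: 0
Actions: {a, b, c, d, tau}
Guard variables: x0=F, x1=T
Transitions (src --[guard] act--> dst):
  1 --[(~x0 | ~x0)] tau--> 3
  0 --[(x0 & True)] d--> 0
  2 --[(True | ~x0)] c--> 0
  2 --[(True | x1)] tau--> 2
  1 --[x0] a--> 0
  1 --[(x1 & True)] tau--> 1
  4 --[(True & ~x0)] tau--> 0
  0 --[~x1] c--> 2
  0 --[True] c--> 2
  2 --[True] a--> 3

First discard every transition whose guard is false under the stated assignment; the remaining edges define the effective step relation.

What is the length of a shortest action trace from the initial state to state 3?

Layered search for 3:
  depth 0: {0}
  depth 1: {2}
  depth 2: {3}
depth(3)=2, e.g. c·a

Answer: 2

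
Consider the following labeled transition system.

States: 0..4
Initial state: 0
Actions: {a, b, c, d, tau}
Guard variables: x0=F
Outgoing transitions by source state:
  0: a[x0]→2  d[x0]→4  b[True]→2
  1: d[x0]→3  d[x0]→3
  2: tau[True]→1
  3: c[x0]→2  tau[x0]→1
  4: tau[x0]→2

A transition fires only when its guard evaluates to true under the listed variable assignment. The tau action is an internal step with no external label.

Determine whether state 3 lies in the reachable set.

Guard filter leaves 2 enabled edge(s).
depth 0: {0}
depth 1: {2}  cumulative {0,2}
depth 2: {1}  cumulative {0,1,2}
Reachable = {0,1,2}

Answer: UNREACHABLE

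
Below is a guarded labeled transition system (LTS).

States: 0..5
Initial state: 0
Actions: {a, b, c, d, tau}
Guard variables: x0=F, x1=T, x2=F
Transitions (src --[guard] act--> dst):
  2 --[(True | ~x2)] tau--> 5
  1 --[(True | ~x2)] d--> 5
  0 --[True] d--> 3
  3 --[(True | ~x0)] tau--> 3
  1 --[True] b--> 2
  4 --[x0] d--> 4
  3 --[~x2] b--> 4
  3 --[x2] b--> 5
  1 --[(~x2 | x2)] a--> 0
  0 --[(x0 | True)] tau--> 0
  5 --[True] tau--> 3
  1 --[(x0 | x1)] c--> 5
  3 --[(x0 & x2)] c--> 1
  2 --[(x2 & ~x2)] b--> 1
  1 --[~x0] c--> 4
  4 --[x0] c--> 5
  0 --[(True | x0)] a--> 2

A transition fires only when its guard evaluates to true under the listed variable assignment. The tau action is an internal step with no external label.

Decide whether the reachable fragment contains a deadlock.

Answer: DEADLOCK at state 4

Analysis:
Reachable = {0,2,3,4,5}
  0: a→2  d→3  tau→0  [3 out]
  2: tau→5  [1 out]
  3: b→4  tau→3  [2 out]
  4: ∅  [no exit]
  5: tau→3  [1 out]
Path to 4: d·b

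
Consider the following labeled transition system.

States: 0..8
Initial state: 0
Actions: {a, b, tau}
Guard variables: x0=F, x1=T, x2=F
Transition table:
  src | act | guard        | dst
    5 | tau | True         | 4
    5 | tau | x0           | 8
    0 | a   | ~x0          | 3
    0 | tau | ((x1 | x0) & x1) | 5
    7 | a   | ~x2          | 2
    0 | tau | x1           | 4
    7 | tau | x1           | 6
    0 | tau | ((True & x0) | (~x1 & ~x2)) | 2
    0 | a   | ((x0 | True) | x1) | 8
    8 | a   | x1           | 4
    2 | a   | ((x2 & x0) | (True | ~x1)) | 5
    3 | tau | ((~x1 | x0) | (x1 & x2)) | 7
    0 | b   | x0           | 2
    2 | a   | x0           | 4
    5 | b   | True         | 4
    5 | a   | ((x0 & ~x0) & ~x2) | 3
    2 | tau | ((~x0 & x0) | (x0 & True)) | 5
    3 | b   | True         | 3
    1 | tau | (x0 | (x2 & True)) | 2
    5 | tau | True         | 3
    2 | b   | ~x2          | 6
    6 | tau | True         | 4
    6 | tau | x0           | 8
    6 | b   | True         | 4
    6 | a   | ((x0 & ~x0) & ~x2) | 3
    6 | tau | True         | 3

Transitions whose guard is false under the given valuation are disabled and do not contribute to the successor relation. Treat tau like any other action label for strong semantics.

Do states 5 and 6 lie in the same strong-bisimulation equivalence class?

Refine partition for ~:
  round 0: {{0,1,2,3,4,5,6,7,8}}
  round 1: {{0,7},{1,4},{2},{3},{5,6},{8}}
  round 2: {{0},{1,4},{2},{3},{5,6},{7},{8}}
Fixed point at round 3; 7 class(es).
5∈{5,6}, 6∈{5,6}

Answer: BISIMILAR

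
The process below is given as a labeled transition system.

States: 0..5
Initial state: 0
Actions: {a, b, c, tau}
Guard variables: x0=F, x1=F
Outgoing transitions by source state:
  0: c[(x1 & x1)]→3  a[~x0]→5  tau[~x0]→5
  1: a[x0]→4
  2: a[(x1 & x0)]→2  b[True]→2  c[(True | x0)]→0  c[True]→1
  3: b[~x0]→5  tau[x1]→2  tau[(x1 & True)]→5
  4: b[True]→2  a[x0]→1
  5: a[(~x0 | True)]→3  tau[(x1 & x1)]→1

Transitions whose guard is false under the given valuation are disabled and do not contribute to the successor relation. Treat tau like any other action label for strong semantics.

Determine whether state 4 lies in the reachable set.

Guard filter leaves 8 enabled edge(s).
depth 0: {0}
depth 1: {5}  now seen {0,5}
depth 2: {3}  now seen {0,3,5}
Reachable = {0,3,5}

Answer: UNREACHABLE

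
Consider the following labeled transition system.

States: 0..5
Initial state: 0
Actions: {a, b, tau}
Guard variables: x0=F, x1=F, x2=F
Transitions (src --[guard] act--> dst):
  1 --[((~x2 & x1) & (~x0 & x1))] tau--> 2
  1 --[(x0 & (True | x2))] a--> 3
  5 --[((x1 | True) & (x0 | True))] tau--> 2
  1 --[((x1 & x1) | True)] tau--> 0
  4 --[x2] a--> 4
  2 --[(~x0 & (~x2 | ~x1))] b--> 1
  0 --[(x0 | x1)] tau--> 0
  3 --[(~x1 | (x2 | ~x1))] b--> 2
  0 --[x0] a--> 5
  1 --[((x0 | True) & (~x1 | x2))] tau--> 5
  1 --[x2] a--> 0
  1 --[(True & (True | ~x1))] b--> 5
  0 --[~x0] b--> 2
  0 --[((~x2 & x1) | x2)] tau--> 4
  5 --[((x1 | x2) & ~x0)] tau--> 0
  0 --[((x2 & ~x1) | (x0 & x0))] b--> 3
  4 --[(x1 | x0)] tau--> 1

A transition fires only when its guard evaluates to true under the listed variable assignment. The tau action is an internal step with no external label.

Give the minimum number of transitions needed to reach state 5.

Layered search for 5:
  depth 0: {0}
  depth 1: {2}
  depth 2: {1}
  depth 3: {5}
5 enters at depth 3; path b·b·b

Answer: 3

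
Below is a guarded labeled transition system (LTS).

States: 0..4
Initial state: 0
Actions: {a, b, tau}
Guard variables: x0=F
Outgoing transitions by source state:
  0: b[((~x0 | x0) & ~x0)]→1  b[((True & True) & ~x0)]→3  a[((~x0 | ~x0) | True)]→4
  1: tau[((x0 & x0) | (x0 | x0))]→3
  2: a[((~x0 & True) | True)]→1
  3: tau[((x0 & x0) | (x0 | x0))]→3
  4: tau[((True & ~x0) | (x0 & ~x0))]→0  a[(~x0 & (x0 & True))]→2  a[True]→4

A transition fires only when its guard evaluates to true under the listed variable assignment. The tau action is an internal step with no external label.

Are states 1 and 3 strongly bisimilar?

Answer: BISIMILAR

Analysis:
Refine partition for ~:
  π0 = {{0,1,2,3,4}}
  π1 = {{0},{1,3},{2},{4}}
4 equivalence class(es) (converged in 2)
class of 1: {1,3}; class of 3: {1,3}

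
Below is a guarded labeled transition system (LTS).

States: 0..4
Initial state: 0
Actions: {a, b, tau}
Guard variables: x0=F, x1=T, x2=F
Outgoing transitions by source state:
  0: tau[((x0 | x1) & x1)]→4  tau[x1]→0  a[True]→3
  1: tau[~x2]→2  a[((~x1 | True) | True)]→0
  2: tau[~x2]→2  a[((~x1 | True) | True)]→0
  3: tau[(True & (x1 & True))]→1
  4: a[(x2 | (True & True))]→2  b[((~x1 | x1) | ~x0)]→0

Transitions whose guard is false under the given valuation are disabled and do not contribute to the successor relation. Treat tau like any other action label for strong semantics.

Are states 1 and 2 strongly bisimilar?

Answer: BISIMILAR

Working:
Compute ~ classes (split until stable):
  π0 = {{0,1,2,3,4}}
  π1 = {{0,1,2},{3},{4}}
  π2 = {{0},{1,2},{3},{4}}
4 equivalence class(es) (converged in 3)
1∈{1,2}, 2∈{1,2}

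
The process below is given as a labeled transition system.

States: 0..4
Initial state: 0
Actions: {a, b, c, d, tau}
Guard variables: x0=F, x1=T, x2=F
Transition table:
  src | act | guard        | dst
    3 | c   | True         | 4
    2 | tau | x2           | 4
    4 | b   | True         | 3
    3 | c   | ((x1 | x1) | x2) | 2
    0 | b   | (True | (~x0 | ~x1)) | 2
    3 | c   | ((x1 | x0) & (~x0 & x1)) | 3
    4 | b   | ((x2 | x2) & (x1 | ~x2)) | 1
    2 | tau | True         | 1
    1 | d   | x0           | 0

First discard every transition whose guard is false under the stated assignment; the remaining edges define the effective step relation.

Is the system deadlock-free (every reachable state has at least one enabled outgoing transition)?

Answer: DEADLOCK at state 1

Analysis:
R = {0,1,2}
  0: b→2  [1 out]
  1: ∅  [deadlock]
  2: tau→1  [1 out]
Path to 1: b·tau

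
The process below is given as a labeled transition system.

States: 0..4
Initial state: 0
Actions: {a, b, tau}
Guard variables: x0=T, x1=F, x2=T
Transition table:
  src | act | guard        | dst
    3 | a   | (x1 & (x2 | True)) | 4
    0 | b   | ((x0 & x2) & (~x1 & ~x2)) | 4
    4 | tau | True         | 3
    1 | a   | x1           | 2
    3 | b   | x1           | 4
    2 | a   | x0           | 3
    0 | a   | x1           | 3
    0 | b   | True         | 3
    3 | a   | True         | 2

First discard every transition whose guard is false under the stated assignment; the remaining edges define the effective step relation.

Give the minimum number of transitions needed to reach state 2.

Layered search for 2:
  depth 0: {0}
  depth 1: {3}
  depth 2: {2}
first hit 2 at d=2 via b·a

Answer: 2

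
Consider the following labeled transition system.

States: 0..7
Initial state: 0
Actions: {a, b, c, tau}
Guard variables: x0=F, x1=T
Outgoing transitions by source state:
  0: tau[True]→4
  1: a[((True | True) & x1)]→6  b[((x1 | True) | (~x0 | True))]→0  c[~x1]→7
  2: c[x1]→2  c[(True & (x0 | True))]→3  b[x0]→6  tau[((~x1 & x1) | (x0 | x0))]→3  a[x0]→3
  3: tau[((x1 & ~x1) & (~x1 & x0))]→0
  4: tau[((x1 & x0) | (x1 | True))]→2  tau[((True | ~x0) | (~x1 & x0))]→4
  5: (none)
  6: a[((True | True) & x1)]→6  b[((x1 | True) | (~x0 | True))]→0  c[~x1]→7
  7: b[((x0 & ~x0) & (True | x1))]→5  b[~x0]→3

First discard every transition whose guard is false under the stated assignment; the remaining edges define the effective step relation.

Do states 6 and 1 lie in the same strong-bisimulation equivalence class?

Answer: BISIMILAR

Analysis:
Compute ~ classes (split until stable):
  round 0: {{0,1,2,3,4,5,6,7}}
  round 1: {{0,4},{1,6},{2},{3,5},{7}}
  round 2: {{0},{1,6},{2},{3,5},{4},{7}}
stable after 3 split(s): 6 block(s)
class of 6: {1,6}; class of 1: {1,6}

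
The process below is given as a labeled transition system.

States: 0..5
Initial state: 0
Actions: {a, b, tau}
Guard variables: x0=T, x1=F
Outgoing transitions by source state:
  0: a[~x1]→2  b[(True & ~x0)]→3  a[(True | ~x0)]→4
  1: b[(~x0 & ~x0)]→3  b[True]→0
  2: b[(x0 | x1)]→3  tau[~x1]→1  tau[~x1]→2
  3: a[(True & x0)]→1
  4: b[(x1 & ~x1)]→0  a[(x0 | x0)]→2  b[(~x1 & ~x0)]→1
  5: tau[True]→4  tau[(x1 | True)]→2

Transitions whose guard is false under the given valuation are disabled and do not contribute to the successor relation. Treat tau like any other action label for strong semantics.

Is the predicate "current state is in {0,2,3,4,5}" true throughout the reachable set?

Allowed set {0,2,3,4,5}
R = {0,1,2,3,4}
  0: ✓
  1: VIOLATES
  2: ✓
  3: ✓
  4: ✓
reach 1 via a·tau — violates

Answer: INVARIANT VIOLATED at state 1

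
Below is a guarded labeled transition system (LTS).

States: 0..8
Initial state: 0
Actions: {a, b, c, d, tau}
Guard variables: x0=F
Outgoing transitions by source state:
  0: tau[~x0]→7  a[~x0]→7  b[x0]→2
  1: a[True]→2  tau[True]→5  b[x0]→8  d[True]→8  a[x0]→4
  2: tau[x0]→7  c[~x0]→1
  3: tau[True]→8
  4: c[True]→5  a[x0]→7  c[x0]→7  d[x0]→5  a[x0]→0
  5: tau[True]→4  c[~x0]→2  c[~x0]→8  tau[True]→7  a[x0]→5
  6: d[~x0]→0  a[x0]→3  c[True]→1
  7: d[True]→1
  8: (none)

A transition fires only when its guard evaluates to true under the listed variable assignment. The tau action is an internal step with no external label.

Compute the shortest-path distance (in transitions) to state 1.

Answer: 2

Trace:
Layered search for 1:
  depth 0: {0}
  depth 1: {7}
  depth 2: {1}
1 enters at depth 2; path a·d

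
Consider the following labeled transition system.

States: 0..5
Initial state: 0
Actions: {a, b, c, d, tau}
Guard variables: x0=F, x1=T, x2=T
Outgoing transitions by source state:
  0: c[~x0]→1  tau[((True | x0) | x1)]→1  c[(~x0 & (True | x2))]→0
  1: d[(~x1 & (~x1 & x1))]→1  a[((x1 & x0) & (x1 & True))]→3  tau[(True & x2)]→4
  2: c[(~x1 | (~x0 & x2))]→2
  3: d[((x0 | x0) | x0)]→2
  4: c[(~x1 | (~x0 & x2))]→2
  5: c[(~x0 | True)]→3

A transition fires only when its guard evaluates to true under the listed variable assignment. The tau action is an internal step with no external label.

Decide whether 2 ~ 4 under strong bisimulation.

Refine partition for ~:
  round 0: {{0,1,2,3,4,5}}
  round 1: {{0},{1},{2,4,5},{3}}
  round 2: {{0},{1},{2,4},{3},{5}}
Fixed point at round 3; 5 class(es).
class of 2: {2,4}; class of 4: {2,4}

Answer: BISIMILAR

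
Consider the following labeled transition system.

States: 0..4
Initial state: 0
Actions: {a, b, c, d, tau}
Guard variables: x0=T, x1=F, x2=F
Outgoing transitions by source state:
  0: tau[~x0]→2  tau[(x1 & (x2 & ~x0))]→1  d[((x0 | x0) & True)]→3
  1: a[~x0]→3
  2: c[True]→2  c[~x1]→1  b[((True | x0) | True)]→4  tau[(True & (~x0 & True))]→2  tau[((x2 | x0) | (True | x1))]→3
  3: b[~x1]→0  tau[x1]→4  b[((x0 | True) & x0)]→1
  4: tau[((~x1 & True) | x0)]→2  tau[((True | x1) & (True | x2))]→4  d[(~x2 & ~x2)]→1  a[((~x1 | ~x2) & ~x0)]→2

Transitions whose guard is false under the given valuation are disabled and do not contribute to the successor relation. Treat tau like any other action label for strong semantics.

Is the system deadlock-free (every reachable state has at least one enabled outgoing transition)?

Reach set: {0,1,3}
  0: d→3  [deg 1]
  1: ∅  [no exit]
  3: b→0  b→1  [deg 2]
trace reaching 1: d·b

Answer: DEADLOCK at state 1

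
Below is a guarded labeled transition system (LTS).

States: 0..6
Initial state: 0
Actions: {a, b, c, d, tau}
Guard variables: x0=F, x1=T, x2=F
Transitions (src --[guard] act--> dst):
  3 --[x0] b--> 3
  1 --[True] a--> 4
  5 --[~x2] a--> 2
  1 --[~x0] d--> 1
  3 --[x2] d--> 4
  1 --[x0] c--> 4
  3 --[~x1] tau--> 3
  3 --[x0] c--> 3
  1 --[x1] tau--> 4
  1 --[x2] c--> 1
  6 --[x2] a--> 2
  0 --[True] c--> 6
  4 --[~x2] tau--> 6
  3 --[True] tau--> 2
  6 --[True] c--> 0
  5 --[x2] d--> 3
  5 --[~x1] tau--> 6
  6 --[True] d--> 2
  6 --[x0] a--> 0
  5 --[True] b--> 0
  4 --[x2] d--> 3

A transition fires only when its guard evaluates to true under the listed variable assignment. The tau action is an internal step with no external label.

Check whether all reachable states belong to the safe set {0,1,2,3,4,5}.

Allowed set {0,1,2,3,4,5}
Reach set: {0,2,6}
  0: ok
  2: ok
  6: VIOLATES
reach 6 via c — violates

Answer: INVARIANT VIOLATED at state 6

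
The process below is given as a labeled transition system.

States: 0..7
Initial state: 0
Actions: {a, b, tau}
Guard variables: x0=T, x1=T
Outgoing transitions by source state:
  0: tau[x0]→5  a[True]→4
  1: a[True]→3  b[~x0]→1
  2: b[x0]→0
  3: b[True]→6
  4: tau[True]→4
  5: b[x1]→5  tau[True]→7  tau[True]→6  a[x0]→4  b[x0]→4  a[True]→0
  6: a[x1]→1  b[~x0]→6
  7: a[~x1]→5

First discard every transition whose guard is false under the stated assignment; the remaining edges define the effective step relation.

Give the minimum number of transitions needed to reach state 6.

BFS to 6:
  L0 = {0}
  L1 = {4,5}
  L2 = {6,7}
first hit 6 at d=2 via tau·tau

Answer: 2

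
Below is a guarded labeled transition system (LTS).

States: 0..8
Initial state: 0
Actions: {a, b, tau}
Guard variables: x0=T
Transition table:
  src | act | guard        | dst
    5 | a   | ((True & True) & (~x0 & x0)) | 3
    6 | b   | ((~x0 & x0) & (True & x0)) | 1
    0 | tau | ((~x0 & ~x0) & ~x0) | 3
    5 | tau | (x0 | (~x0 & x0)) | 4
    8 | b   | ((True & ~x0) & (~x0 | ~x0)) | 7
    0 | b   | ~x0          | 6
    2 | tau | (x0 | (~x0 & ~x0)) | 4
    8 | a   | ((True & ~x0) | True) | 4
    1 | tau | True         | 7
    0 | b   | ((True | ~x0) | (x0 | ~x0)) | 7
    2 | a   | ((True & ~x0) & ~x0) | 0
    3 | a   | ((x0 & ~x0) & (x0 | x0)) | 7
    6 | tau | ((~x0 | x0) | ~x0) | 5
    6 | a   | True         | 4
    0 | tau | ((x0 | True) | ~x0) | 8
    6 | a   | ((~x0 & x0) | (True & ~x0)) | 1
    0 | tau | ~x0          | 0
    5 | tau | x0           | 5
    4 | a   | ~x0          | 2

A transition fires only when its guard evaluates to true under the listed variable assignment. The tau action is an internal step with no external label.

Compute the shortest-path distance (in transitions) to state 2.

Answer: UNREACHABLE

Working:
Layered search for 2:
  Layer 0: {0}
  Layer 1: {7,8}
  Layer 2: {4}
2 never appears.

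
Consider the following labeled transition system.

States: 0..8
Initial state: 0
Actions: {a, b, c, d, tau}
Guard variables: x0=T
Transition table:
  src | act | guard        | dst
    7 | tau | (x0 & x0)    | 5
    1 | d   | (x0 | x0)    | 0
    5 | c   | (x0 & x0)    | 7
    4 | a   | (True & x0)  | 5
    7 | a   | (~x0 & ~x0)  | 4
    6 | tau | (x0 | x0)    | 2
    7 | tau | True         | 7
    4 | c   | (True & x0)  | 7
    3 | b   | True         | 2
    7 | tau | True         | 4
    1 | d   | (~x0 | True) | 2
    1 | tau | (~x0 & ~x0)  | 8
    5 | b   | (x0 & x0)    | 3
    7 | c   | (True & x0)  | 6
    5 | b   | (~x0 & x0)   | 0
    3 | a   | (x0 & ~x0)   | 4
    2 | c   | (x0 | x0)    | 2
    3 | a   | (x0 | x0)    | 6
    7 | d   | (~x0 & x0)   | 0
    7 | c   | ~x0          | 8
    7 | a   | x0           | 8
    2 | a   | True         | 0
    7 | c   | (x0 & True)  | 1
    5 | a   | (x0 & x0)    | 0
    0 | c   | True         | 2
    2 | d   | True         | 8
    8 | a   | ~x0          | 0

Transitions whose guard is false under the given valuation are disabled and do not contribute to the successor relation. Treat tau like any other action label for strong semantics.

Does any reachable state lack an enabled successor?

R = {0,2,8}
  0: c→2  [deg 1]
  2: a→0  c→2  d→8  [deg 3]
  8: ∅  [deadlock]
trace reaching 8: c·d

Answer: DEADLOCK at state 8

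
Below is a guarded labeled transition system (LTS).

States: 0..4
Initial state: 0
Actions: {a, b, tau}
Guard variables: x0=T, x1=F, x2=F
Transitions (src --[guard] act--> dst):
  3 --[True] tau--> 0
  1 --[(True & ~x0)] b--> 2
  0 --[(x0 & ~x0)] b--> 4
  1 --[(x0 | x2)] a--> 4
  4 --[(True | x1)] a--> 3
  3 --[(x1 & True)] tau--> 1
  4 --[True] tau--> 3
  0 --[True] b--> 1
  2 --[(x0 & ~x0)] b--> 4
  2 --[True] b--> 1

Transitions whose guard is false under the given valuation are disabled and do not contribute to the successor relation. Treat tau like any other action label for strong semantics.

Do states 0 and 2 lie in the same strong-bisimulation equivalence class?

Refine partition for ~:
  P[0] = {{0,1,2,3,4}}
  P[1] = {{0,2},{1},{3},{4}}
4 equivalence class(es) (converged in 2)
[0]={0,2}  [2]={0,2}

Answer: BISIMILAR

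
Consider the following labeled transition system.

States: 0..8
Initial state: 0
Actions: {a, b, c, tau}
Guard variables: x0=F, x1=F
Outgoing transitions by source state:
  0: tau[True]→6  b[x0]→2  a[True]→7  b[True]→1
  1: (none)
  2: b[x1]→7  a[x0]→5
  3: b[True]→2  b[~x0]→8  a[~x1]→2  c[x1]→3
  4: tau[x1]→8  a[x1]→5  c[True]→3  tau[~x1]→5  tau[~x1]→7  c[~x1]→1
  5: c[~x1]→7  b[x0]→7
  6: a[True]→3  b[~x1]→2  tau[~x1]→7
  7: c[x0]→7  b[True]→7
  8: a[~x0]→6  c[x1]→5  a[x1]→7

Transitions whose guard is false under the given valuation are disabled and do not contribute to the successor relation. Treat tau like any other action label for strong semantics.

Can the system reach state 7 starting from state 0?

After dropping false guards: 16 live edges.
Layer 0: {0}
Layer 1: {1,6,7}  total {0,1,6,7}
Layer 2: {2,3}  total {0,1,2,3,6,7}
Layer 3: {8}  total {0,1,2,3,6,7,8}
Reachable = {0,1,2,3,6,7,8}
trace reaching 7: a

Answer: REACHABLE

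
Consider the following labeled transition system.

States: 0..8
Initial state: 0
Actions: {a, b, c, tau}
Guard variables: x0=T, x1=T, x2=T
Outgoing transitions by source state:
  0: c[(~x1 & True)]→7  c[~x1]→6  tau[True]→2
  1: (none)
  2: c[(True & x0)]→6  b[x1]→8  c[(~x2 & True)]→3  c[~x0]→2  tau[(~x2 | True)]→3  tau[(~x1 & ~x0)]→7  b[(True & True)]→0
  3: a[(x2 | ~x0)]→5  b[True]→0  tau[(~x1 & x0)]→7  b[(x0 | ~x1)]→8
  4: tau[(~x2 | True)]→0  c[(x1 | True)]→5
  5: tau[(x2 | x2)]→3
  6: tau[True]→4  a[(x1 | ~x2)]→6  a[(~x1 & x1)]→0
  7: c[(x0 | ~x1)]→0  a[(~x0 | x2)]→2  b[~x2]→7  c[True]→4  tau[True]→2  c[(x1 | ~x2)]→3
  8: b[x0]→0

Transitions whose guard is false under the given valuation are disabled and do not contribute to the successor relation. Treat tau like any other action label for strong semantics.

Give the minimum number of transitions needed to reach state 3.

Answer: 2

Analysis:
Breadth-first toward 3:
  depth 0: {0}
  depth 1: {2}
  depth 2: {3,6,8}
first hit 3 at d=2 via tau·tau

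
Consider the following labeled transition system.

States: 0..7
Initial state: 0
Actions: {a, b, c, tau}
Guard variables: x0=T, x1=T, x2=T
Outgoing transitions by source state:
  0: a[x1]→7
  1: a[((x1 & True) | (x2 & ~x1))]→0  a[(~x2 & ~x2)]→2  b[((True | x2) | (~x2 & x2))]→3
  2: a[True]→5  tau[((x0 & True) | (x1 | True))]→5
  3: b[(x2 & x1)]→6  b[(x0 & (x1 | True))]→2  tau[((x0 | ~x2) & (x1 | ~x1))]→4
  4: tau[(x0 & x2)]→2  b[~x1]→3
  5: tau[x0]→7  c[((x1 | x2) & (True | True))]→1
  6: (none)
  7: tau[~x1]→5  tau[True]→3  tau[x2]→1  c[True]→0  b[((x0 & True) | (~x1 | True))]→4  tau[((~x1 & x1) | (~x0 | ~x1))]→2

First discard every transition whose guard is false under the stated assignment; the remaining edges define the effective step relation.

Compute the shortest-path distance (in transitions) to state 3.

Answer: 2

Trace:
Layered search for 3:
  L0 = {0}
  L1 = {7}
  L2 = {1,3,4}
depth(3)=2, e.g. a·tau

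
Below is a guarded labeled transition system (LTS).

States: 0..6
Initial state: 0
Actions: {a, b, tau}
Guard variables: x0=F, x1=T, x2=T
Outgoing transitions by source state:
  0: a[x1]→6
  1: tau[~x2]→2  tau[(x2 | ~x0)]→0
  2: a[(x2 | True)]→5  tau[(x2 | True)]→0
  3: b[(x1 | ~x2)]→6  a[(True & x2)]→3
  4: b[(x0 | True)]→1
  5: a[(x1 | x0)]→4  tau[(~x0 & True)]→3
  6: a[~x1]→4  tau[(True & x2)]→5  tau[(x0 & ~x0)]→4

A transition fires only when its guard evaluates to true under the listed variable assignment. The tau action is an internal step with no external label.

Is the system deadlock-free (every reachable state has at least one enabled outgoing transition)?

Reachable = {0,1,3,4,5,6}
  0: a→6  [1 out]
  1: tau→0  [1 out]
  3: a→3  b→6  [2 out]
  4: b→1  [1 out]
  5: a→4  tau→3  [2 out]
  6: tau→5  [1 out]

Answer: DEADLOCK-FREE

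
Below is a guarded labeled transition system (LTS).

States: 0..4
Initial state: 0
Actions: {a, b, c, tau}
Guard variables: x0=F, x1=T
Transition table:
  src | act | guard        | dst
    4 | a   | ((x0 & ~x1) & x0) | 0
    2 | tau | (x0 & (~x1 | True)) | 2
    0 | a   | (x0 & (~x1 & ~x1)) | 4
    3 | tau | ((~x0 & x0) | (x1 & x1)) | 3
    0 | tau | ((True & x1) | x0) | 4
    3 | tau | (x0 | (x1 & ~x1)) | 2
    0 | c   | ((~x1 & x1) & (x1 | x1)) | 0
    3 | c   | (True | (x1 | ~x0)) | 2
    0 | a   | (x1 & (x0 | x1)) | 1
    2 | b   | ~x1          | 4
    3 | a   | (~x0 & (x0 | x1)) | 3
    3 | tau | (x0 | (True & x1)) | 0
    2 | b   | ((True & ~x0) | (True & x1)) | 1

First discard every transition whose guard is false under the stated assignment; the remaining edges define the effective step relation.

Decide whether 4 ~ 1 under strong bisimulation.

Answer: BISIMILAR

Analysis:
Bisimulation quotient by refinement:
  P[0] = {{0,1,2,3,4}}
  P[1] = {{0},{1,4},{2},{3}}
stable after 2 split(s): 4 block(s)
class of 4: {1,4}; class of 1: {1,4}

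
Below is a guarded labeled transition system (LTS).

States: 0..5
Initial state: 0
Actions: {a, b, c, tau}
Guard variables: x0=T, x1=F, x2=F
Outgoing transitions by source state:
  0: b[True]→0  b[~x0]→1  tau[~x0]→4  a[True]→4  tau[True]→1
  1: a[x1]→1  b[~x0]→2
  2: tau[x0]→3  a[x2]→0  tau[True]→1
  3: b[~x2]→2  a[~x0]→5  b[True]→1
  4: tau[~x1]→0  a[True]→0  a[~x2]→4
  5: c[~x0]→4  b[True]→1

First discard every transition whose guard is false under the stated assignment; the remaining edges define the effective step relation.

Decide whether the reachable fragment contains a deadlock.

Reach set: {0,1,4}
  0: a→4  b→0  tau→1  [3 out]
  1: ∅  [deadlock]
  4: a→0  a→4  tau→0  [3 out]
Path to 1: tau

Answer: DEADLOCK at state 1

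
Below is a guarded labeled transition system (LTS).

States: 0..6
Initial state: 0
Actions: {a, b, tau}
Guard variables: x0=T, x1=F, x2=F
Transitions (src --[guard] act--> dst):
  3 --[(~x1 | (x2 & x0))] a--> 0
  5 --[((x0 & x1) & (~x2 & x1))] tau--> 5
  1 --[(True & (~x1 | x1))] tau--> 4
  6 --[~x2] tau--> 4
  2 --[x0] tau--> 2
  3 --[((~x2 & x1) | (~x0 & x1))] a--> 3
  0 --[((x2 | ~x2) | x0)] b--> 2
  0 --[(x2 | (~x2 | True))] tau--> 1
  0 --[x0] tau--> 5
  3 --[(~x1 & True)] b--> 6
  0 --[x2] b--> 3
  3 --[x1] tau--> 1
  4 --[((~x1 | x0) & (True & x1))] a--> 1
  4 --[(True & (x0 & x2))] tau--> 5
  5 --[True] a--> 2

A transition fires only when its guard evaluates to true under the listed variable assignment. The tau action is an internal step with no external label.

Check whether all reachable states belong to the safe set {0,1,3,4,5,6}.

Answer: INVARIANT VIOLATED at state 2

Working:
Inv-set: {0,1,3,4,5,6}
Reach set: {0,1,2,4,5}
  0: safe
  1: safe
  2: outside
  4: safe
  5: safe
witness against invariant: b → 2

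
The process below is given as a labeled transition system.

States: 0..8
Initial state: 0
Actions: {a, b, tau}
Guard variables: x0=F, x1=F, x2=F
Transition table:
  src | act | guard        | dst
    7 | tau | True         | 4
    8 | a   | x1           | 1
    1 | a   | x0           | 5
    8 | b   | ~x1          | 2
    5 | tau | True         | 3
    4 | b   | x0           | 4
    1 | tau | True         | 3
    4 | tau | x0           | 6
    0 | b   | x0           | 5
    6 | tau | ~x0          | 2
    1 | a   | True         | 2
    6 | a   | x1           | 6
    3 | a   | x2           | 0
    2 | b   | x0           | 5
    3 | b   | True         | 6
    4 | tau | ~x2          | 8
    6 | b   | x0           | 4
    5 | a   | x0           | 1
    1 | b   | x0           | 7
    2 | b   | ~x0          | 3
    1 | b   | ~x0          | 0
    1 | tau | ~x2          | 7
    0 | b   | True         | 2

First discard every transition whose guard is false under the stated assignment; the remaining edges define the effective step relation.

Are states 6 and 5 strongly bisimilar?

Answer: NOT BISIMILAR

Analysis:
Compute ~ classes (split until stable):
  round 0: {{0,1,2,3,4,5,6,7,8}}
  round 1: {{0,2,3,8},{1},{4,5,6,7}}
  round 2: {{0,2,8},{1},{3},{4,5,6},{7}}
  round 3: {{0,8},{1},{2},{3},{4,6},{5},{7}}
  round 4: {{0,8},{1},{2},{3},{4},{5},{6},{7}}
8 equivalence class(es) (converged in 5)
[6]={6}  [5]={5}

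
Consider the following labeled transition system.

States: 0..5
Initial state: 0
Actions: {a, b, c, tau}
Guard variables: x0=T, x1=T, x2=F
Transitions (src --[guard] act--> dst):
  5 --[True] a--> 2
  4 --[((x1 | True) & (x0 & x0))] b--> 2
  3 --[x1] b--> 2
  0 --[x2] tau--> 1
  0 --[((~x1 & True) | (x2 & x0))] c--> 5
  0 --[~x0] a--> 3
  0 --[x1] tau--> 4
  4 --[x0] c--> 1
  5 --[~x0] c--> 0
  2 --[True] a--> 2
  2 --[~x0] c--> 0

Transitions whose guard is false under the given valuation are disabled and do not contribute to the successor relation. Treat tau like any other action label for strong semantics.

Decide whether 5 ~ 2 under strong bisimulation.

Refine partition for ~:
  π0 = {{0,1,2,3,4,5}}
  π1 = {{0},{1},{2,5},{3},{4}}
stable after 2 split(s): 5 block(s)
[5]={2,5}  [2]={2,5}

Answer: BISIMILAR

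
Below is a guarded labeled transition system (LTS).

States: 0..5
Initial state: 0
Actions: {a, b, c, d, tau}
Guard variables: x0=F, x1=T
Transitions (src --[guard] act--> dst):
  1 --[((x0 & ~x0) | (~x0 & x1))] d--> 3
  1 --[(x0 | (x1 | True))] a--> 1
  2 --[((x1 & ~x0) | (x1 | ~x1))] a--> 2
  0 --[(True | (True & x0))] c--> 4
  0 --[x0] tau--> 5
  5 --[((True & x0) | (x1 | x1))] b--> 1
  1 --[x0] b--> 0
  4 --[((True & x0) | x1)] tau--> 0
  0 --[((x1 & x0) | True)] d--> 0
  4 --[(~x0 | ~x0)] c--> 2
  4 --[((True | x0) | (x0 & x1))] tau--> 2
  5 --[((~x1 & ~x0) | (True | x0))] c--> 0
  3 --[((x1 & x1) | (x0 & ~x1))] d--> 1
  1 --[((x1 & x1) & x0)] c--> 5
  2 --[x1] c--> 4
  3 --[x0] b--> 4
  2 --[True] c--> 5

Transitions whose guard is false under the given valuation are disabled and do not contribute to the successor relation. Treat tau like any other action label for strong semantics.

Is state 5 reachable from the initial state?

After dropping false guards: 13 live edges.
depth 0: {0}
depth 1: {4}  total {0,4}
depth 2: {2}  total {0,2,4}
depth 3: {5}  total {0,2,4,5}
depth 4: {1}  total {0,1,2,4,5}
depth 5: {3}  total {0,1,2,3,4,5}
Reach set: {0,1,2,3,4,5}
witness 5: c·tau·c

Answer: REACHABLE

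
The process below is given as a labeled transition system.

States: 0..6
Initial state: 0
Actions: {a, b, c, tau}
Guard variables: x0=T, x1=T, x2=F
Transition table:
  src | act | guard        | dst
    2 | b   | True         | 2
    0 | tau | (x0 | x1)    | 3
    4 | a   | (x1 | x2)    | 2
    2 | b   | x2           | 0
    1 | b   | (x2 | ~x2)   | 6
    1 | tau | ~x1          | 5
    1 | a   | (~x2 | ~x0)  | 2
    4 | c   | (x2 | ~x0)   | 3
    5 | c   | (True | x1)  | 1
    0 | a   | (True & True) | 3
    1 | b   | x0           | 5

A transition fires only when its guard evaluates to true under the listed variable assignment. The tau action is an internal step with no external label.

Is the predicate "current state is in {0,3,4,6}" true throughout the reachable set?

Answer: INVARIANT HOLDS

Trace:
Safe = {0,3,4,6}
Reach set: {0,3}
  0: ok
  3: ok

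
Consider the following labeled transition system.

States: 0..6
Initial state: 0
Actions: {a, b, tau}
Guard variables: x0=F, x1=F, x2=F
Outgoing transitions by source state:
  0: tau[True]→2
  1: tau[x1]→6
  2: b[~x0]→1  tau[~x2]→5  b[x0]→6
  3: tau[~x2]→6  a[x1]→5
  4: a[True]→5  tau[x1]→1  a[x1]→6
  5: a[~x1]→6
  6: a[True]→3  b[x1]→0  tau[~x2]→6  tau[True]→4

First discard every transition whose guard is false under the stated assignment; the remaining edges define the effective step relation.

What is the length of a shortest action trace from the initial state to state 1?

Answer: 2

Trace:
BFS to 1:
  depth 0: {0}
  depth 1: {2}
  depth 2: {1,5}
1 enters at depth 2; path tau·b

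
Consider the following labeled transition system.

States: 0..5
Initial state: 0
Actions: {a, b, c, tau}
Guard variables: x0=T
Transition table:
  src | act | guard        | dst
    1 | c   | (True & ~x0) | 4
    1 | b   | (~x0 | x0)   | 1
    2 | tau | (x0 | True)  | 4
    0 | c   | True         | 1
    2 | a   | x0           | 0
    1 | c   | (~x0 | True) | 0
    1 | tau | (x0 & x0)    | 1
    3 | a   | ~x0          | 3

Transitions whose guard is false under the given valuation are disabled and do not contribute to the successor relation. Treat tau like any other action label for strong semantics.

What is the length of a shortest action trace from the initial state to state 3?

Breadth-first toward 3:
  L0 = {0}
  L1 = {1}
3 never appears.

Answer: UNREACHABLE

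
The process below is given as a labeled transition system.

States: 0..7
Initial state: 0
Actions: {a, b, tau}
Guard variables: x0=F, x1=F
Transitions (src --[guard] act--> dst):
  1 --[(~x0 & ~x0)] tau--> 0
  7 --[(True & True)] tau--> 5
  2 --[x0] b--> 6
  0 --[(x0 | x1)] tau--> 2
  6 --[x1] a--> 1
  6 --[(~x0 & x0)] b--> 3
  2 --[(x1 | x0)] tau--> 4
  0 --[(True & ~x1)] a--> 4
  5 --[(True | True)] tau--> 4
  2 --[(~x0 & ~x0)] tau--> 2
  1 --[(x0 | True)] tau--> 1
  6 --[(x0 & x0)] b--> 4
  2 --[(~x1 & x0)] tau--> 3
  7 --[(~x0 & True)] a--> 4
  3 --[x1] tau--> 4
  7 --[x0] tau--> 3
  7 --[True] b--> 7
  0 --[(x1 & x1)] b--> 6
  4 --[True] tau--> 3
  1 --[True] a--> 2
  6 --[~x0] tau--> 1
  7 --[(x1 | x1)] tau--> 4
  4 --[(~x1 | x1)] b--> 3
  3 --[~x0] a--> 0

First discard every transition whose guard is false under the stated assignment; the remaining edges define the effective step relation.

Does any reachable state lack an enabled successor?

Answer: DEADLOCK-FREE

Working:
Reachable = {0,3,4}
  0: a→4  [1 out]
  3: a→0  [1 out]
  4: b→3  tau→3  [2 out]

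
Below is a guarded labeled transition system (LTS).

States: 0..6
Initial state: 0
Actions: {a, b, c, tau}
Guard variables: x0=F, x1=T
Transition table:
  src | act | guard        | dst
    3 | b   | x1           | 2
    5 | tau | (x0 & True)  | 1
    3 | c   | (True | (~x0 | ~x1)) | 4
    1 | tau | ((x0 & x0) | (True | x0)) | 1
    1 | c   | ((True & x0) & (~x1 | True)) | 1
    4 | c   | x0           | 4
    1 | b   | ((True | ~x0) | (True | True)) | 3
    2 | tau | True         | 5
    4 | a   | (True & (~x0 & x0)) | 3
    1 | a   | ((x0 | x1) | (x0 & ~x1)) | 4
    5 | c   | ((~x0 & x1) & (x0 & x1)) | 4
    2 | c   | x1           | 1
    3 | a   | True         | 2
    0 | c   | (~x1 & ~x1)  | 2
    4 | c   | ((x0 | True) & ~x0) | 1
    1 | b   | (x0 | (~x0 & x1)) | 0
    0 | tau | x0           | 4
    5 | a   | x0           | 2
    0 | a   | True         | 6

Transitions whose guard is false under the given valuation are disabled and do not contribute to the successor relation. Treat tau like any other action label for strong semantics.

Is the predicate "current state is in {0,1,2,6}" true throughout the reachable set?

Safe = {0,1,2,6}
R = {0,6}
  0: ✓
  6: ✓

Answer: INVARIANT HOLDS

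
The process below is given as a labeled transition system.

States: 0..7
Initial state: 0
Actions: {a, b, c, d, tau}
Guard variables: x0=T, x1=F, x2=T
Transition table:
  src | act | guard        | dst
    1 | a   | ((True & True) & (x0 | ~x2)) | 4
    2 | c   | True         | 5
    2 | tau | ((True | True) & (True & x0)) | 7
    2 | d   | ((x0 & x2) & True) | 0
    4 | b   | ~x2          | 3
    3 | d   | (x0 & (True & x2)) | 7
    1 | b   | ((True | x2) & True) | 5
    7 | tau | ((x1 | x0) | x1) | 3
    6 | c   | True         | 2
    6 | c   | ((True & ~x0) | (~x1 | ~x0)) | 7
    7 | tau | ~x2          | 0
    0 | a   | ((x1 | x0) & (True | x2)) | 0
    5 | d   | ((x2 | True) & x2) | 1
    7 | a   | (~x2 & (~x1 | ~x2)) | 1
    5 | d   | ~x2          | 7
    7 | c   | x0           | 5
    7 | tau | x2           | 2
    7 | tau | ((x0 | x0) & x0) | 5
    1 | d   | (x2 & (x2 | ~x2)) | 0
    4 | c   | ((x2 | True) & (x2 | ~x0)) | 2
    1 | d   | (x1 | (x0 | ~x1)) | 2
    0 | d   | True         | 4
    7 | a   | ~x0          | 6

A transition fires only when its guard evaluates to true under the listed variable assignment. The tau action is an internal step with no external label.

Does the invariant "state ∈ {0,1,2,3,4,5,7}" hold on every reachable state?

Answer: INVARIANT HOLDS

Working:
Safe = {0,1,2,3,4,5,7}
Reach set: {0,1,2,3,4,5,7}
  0: ✓
  1: ✓
  2: ✓
  3: ✓
  4: ✓
  5: ✓
  7: ✓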